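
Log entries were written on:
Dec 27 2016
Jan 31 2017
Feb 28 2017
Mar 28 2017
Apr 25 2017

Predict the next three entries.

May 30 2017, Jun 27 2017, Jul 25 2017

These are Tuesdays with 35, 28, 28, 28-day gaps.
Each is the final Tuesday of its month — Jan 31 2017 is past the 28th, so '4th Tuesday' doesn't fit.
Last Tuesday of May 2017: May 30 2017.
June 2017 ends with Tuesday Jun 27 2017.
July 2017 ends with Tuesday Jul 25 2017.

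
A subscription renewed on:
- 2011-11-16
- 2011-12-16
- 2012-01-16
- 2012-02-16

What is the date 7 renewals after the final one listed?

2012-09-16

The day-of-month is always 16 (30, 31, 31 days between events).
So this recurs on the 16th of each month.
March 2012: 2012-03-16.
April 2012: 2012-04-16.
Next: May 2012 → 2012-05-16.
Next: June 2012 → 2012-06-16.
July 2012: 2012-07-16.
August 2012: 2012-08-16.
September 2012: 2012-09-16.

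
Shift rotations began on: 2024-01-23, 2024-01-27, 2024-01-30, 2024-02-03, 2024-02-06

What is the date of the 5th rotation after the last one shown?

Gaps: 4, 3, 4, 3 days — not constant, but cyclic with period 2.
The events fall on every Tuesday and Saturday.
Next Saturday: 2024-02-10.
The following Tuesday is 2024-02-13.
Next Saturday: 2024-02-17.
The following Tuesday is 2024-02-20.
The following Saturday is 2024-02-24.

2024-02-24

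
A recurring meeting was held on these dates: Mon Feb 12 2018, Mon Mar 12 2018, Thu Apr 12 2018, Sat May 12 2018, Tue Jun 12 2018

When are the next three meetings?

Thu Jul 12 2018, Sun Aug 12 2018, Wed Sep 12 2018

The day-of-month is always 12 (28, 31, 30, 31 days between events).
So this recurs on the 12th of each month.
Next: July 2018 → Thu Jul 12 2018.
August 2018: Sun Aug 12 2018.
September 2018: Wed Sep 12 2018.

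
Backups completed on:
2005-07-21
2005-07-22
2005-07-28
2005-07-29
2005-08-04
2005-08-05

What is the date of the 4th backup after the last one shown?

2005-08-19

Every event lands on a Thursday or Friday (gaps cycle 1, 6, 1, 6, 1).
So the schedule is: every Thursday and Friday.
Next Thursday: 2005-08-11.
The following Friday is 2005-08-12.
Next Thursday: 2005-08-18.
Next Friday: 2005-08-19.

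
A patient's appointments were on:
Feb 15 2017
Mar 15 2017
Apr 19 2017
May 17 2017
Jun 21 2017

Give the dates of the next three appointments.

These are Wednesdays at 28- or 35-day spacing (28, 35, 28, 35).
The pattern: 3rd Wednesday of the month.
July 2017 — 3rd Wednesday is Jul 19 2017.
August 2017 — 3rd Wednesday is Aug 16 2017.
September 2017 — 3rd Wednesday is Sep 20 2017.

Jul 19 2017, Aug 16 2017, Sep 20 2017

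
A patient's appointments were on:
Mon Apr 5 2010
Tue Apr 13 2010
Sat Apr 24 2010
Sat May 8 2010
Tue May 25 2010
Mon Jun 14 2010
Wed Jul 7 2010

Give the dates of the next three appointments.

Mon Aug 2 2010, Tue Aug 31 2010, Sat Oct 2 2010

Gaps: 8, 11, 14, 17, 20, 23 days — each gap is 3 larger than the previous one.
Next gap: 26 days. Wed Jul 7 2010 + 26 days = Mon Aug 2 2010.
Next gap: 29 days. Mon Aug 2 2010 + 29 days = Tue Aug 31 2010.
Next gap: 32 days. Tue Aug 31 2010 + 32 days = Sat Oct 2 2010.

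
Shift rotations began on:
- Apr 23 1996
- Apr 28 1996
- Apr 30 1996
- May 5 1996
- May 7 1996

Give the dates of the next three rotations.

May 12 1996, May 14 1996, May 19 1996

Gaps: 5, 2, 5, 2 days — not constant, but cyclic with period 2.
The events fall on every Tuesday and Sunday.
Next Sunday: May 12 1996.
Next Tuesday: May 14 1996.
The following Sunday is May 19 1996.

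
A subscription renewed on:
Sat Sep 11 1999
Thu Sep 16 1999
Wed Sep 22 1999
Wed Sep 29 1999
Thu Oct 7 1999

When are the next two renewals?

The spacing grows by 1 each time: 5, 6, 7, 8 days.
Next gap: 9 days. Thu Oct 7 1999 + 9 days = Sat Oct 16 1999.
Next gap: 10 days. Sat Oct 16 1999 + 10 days = Tue Oct 26 1999.

Sat Oct 16 1999, Tue Oct 26 1999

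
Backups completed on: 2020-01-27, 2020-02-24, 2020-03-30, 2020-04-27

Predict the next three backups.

These are Mondays with 28, 35, 28-day gaps.
Each is the final Monday of its month — 2020-03-30 is past the 28th, so '4th Monday' doesn't fit.
Last Monday of May 2020: 2020-05-25.
Last Monday of June 2020: 2020-06-29.
Last Monday of July 2020: 2020-07-27.

2020-05-25, 2020-06-29, 2020-07-27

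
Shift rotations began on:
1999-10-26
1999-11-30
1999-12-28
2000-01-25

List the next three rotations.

All Tuesdays; the gaps (35, 28, 28) vary with month length.
This is the last Tuesday of each month.
Last Tuesday of February 2000: 2000-02-29.
March 2000 ends with Tuesday 2000-03-28.
April 2000 ends with Tuesday 2000-04-25.

2000-02-29, 2000-03-28, 2000-04-25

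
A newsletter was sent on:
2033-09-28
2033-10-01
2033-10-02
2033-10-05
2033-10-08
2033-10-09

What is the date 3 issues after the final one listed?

Every event lands on a Wednesday or Saturday or Sunday (gaps cycle 3, 1, 3, 3, 1).
So the schedule is: every Wednesday, Saturday and Sunday.
Next Wednesday: 2033-10-12.
Next Saturday: 2033-10-15.
The following Sunday is 2033-10-16.

2033-10-16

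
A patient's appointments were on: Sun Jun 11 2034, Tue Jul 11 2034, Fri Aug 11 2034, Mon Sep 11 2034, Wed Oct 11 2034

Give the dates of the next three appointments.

Sat Nov 11 2034, Mon Dec 11 2034, Thu Jan 11 2035

Each date is the 11th; the gaps (30, 31, 31, 30) track the month lengths.
The rule is the 11th of each month.
Next: November 2034 → Sat Nov 11 2034.
December 2034: Mon Dec 11 2034.
January 2035: Thu Jan 11 2035.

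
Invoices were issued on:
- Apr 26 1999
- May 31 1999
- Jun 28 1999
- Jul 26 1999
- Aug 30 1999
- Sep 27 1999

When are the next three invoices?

All Mondays; the gaps (35, 28, 28, 35, 28) vary with month length.
This is the last Monday of each month.
Last Monday of October 1999: Oct 25 1999.
November 1999 ends with Monday Nov 29 1999.
December 1999 ends with Monday Dec 27 1999.

Oct 25 1999, Nov 29 1999, Dec 27 1999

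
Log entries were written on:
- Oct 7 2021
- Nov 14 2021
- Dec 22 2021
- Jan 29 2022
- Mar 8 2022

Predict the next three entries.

Apr 15 2022, May 23 2022, Jun 30 2022

Gaps between consecutive events: 38, 38, 38, 38 days — a constant 38-day interval.
Mar 8 2022 + 38 days = Apr 15 2022.
Apr 15 2022 + 38 days = May 23 2022.
May 23 2022 + 38 days = Jun 30 2022.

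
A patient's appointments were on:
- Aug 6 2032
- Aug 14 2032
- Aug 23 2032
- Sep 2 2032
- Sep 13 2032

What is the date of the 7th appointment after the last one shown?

Dec 27 2032

The spacing grows by 1 each time: 8, 9, 10, 11 days.
Next gap: 12 days. Sep 13 2032 + 12 days = Sep 25 2032.
Next gap: 13 days. Sep 25 2032 + 13 days = Oct 8 2032.
Next gap: 14 days. Oct 8 2032 + 14 days = Oct 22 2032.
Next gap: 15 days. Oct 22 2032 + 15 days = Nov 6 2032.
Next gap: 16 days. Nov 6 2032 + 16 days = Nov 22 2032.
Next gap: 17 days. Nov 22 2032 + 17 days = Dec 9 2032.
Next gap: 18 days. Dec 9 2032 + 18 days = Dec 27 2032.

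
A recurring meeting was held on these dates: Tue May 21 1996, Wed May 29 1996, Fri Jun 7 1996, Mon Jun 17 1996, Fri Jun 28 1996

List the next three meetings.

Intervals are 8, 9, 10, 11 days — an arithmetic progression with common difference 1.
Next gap: 12 days. Fri Jun 28 1996 + 12 days = Wed Jul 10 1996.
Next gap: 13 days. Wed Jul 10 1996 + 13 days = Tue Jul 23 1996.
Next gap: 14 days. Tue Jul 23 1996 + 14 days = Tue Aug 6 1996.

Wed Jul 10 1996, Tue Jul 23 1996, Tue Aug 6 1996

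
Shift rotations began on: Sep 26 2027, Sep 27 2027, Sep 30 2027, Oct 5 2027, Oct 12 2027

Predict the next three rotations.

Gaps: 1, 3, 5, 7 days — each gap is 2 larger than the previous one.
Next gap: 9 days. Oct 12 2027 + 9 days = Oct 21 2027.
Next gap: 11 days. Oct 21 2027 + 11 days = Nov 1 2027.
Next gap: 13 days. Nov 1 2027 + 13 days = Nov 14 2027.

Oct 21 2027, Nov 1 2027, Nov 14 2027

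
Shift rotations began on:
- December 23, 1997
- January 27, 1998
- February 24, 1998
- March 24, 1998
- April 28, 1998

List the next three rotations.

Gaps: 35, 28, 28, 35 days — a mix of 28 and 35. Every date is a Tuesday.
Each is the 4th Tuesday of its month.
4th Tuesday of May 1998: May 26, 1998.
4th Tuesday of June 1998: June 23, 1998.
4th Tuesday of July 1998: July 28, 1998.

May 26, 1998; June 23, 1998; July 28, 1998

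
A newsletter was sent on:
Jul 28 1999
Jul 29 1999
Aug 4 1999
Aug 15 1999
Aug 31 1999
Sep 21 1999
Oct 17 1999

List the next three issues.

Intervals are 1, 6, 11, 16, 21, 26 days — an arithmetic progression with common difference 5.
Next gap: 31 days. Oct 17 1999 + 31 days = Nov 17 1999.
Next gap: 36 days. Nov 17 1999 + 36 days = Dec 23 1999.
Next gap: 41 days. Dec 23 1999 + 41 days = Feb 2 2000.

Nov 17 1999, Dec 23 1999, Feb 2 2000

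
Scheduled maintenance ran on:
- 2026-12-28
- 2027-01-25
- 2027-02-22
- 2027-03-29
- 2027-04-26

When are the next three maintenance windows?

These are Mondays with 28, 28, 35, 28-day gaps.
Each is the final Monday of its month — 2027-03-29 is past the 28th, so '4th Monday' doesn't fit.
Last Monday of May 2027: 2027-05-31.
Last Monday of June 2027: 2027-06-28.
July 2027 ends with Monday 2027-07-26.

2027-05-31, 2027-06-28, 2027-07-26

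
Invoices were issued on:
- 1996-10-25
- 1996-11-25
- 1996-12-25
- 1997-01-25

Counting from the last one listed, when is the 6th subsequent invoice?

Each date is the 25th; the gaps (31, 30, 31) track the month lengths.
The rule is the 25th of each month.
Next: February 1997 → 1997-02-25.
March 1997: 1997-03-25.
April 1997: 1997-04-25.
Next: May 1997 → 1997-05-25.
June 1997: 1997-06-25.
July 1997: 1997-07-25.

1997-07-25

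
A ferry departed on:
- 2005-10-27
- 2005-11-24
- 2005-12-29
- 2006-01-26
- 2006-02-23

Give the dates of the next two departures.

2006-03-30, 2006-04-27

These are Thursdays with 28, 35, 28, 28-day gaps.
Each is the final Thursday of its month — 2005-12-29 is past the 28th, so '4th Thursday' doesn't fit.
March 2006 ends with Thursday 2006-03-30.
Last Thursday of April 2006: 2006-04-27.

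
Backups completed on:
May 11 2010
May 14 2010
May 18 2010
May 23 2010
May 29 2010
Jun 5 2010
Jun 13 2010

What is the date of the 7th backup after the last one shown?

The spacing grows by 1 each time: 3, 4, 5, 6, 7, 8 days.
Next gap: 9 days. Jun 13 2010 + 9 days = Jun 22 2010.
Next gap: 10 days. Jun 22 2010 + 10 days = Jul 2 2010.
Next gap: 11 days. Jul 2 2010 + 11 days = Jul 13 2010.
Next gap: 12 days. Jul 13 2010 + 12 days = Jul 25 2010.
Next gap: 13 days. Jul 25 2010 + 13 days = Aug 7 2010.
Next gap: 14 days. Aug 7 2010 + 14 days = Aug 21 2010.
Next gap: 15 days. Aug 21 2010 + 15 days = Sep 5 2010.

Sep 5 2010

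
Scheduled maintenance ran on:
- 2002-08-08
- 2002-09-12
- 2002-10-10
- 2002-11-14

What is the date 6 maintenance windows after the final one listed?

Gaps: 35, 28, 35 days — a mix of 28 and 35. Every date is a Thursday.
Each is the 2nd Thursday of its month.
December 2002 — 2nd Thursday is 2002-12-12.
2nd Thursday of January 2003: 2003-01-09.
February 2003 — 2nd Thursday is 2003-02-13.
March 2003 — 2nd Thursday is 2003-03-13.
April 2003 — 2nd Thursday is 2003-04-10.
May 2003 — 2nd Thursday is 2003-05-08.

2003-05-08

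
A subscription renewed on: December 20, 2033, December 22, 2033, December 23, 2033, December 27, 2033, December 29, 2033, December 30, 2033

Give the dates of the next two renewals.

January 3, 2034; January 5, 2034

The gap pattern 2, 1, 4, 2, 1 repeats every 3 events.
These are the Tuesdays, Thursdays and Fridays of each week.
The following Tuesday is January 3, 2034.
The following Thursday is January 5, 2034.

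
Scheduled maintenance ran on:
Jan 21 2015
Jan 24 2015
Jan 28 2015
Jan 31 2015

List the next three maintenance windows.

Feb 4 2015, Feb 7 2015, Feb 11 2015

Every event lands on a Wednesday or Saturday (gaps cycle 3, 4, 3).
So the schedule is: every Wednesday and Saturday.
Next Wednesday: Feb 4 2015.
The following Saturday is Feb 7 2015.
The following Wednesday is Feb 11 2015.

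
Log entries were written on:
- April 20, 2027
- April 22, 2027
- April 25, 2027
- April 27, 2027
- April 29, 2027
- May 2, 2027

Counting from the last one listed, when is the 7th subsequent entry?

May 18, 2027

Gaps: 2, 3, 2, 2, 3 days — not constant, but cyclic with period 3.
The events fall on every Tuesday, Thursday and Sunday.
The following Tuesday is May 4, 2027.
The following Thursday is May 6, 2027.
Next Sunday: May 9, 2027.
The following Tuesday is May 11, 2027.
Next Thursday: May 13, 2027.
Next Sunday: May 16, 2027.
The following Tuesday is May 18, 2027.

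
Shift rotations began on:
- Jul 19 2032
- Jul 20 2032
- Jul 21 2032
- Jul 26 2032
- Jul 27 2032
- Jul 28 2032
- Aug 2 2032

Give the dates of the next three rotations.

Aug 3 2032, Aug 4 2032, Aug 9 2032

Every event lands on a Monday or Tuesday or Wednesday (gaps cycle 1, 1, 5, 1, 1, 5).
So the schedule is: every Monday, Tuesday and Wednesday.
Next Tuesday: Aug 3 2032.
Next Wednesday: Aug 4 2032.
Next Monday: Aug 9 2032.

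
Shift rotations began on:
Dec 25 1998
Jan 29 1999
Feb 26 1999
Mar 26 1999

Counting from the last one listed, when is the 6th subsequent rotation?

Sep 24 1999

These are Fridays with 35, 28, 28-day gaps.
Each is the final Friday of its month — Jan 29 1999 is past the 28th, so '4th Friday' doesn't fit.
April 1999 ends with Friday Apr 30 1999.
Last Friday of May 1999: May 28 1999.
June 1999 ends with Friday Jun 25 1999.
July 1999 ends with Friday Jul 30 1999.
August 1999 ends with Friday Aug 27 1999.
September 1999 ends with Friday Sep 24 1999.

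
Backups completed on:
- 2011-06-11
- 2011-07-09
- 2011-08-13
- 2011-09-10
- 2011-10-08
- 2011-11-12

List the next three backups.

Gaps: 28, 35, 28, 28, 35 days — a mix of 28 and 35. Every date is a Saturday.
Each is the 2nd Saturday of its month.
December 2011 — 2nd Saturday is 2011-12-10.
2nd Saturday of January 2012: 2012-01-14.
2nd Saturday of February 2012: 2012-02-11.

2011-12-10, 2012-01-14, 2012-02-11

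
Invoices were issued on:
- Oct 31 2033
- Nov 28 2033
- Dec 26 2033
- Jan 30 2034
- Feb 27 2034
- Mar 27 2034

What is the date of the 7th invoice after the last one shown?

Oct 30 2034

Every date is a Monday; gaps 28, 28, 35, 28, 28 days.
Each is the last Monday of its month (at least one falls on the 29th or later, ruling out '4th Monday').
Last Monday of April 2034: Apr 24 2034.
May 2034 ends with Monday May 29 2034.
June 2034 ends with Monday Jun 26 2034.
Last Monday of July 2034: Jul 31 2034.
August 2034 ends with Monday Aug 28 2034.
September 2034 ends with Monday Sep 25 2034.
Last Monday of October 2034: Oct 30 2034.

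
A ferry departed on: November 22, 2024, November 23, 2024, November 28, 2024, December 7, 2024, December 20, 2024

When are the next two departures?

January 6, 2025; January 27, 2025

Gaps: 1, 5, 9, 13 days — each gap is 4 larger than the previous one.
Next gap: 17 days. December 20, 2024 + 17 days = January 6, 2025.
Next gap: 21 days. January 6, 2025 + 21 days = January 27, 2025.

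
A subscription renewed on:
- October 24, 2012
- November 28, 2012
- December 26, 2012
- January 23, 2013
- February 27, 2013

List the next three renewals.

Gaps: 35, 28, 28, 35 days — a mix of 28 and 35. Every date is a Wednesday.
Each is the 4th Wednesday of its month.
March 2013 — 4th Wednesday is March 27, 2013.
April 2013 — 4th Wednesday is April 24, 2013.
May 2013 — 4th Wednesday is May 22, 2013.

March 27, 2013; April 24, 2013; May 22, 2013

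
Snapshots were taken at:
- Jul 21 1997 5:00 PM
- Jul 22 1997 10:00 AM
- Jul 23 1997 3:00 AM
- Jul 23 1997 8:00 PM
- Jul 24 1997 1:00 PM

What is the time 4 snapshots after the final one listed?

Spacing: 17, 17, 17, 17 h — constant 17 h.
Jul 24 1997 1:00 PM + 17 h = Jul 25 1997 6:00 AM.
Jul 25 1997 6:00 AM + 17 h = Jul 25 1997 11:00 PM.
Jul 25 1997 11:00 PM + 17 h = Jul 26 1997 4:00 PM.
Jul 26 1997 4:00 PM + 17 h = Jul 27 1997 9:00 AM.

Jul 27 1997 9:00 AM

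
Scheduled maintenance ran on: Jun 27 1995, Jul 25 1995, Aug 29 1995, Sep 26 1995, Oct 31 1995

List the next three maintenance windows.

These are Tuesdays with 28, 35, 28, 35-day gaps.
Each is the final Tuesday of its month — Aug 29 1995 is past the 28th, so '4th Tuesday' doesn't fit.
November 1995 ends with Tuesday Nov 28 1995.
December 1995 ends with Tuesday Dec 26 1995.
January 1996 ends with Tuesday Jan 30 1996.

Nov 28 1995, Dec 26 1995, Jan 30 1996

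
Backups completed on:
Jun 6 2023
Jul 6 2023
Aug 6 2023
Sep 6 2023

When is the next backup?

Oct 6 2023

Each date is the 6th; the gaps (30, 31, 31) track the month lengths.
The rule is the 6th of each month.
October 2023: Oct 6 2023.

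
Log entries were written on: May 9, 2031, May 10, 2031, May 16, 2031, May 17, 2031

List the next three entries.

Every event lands on a Friday or Saturday (gaps cycle 1, 6, 1).
So the schedule is: every Friday and Saturday.
The following Friday is May 23, 2031.
Next Saturday: May 24, 2031.
The following Friday is May 30, 2031.

May 23, 2031; May 24, 2031; May 30, 2031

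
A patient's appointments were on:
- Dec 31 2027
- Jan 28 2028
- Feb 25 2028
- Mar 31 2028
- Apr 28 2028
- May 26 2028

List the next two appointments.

Jun 30 2028, Jul 28 2028

Every date is a Friday; gaps 28, 28, 35, 28, 28 days.
Each is the last Friday of its month (at least one falls on the 29th or later, ruling out '4th Friday').
Last Friday of June 2028: Jun 30 2028.
Last Friday of July 2028: Jul 28 2028.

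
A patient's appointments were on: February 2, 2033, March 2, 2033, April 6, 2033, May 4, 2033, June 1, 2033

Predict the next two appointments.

Gaps: 28, 35, 28, 28 days — a mix of 28 and 35. Every date is a Wednesday.
Each is the 1st Wednesday of its month.
July 2033 — 1st Wednesday is July 6, 2033.
August 2033 — 1st Wednesday is August 3, 2033.

July 6, 2033; August 3, 2033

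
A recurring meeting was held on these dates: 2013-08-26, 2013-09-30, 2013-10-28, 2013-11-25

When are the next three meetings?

2013-12-30, 2014-01-27, 2014-02-24

Every date is a Monday; gaps 35, 28, 28 days.
Each is the last Monday of its month (at least one falls on the 29th or later, ruling out '4th Monday').
Last Monday of December 2013: 2013-12-30.
January 2014 ends with Monday 2014-01-27.
February 2014 ends with Monday 2014-02-24.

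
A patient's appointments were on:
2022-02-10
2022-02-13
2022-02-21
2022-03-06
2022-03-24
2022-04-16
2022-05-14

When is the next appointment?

2022-06-16

Intervals are 3, 8, 13, 18, 23, 28 days — an arithmetic progression with common difference 5.
Next gap: 33 days. 2022-05-14 + 33 days = 2022-06-16.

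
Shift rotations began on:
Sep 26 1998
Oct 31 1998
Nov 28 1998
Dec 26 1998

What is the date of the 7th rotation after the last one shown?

Jul 31 1999

Every date is a Saturday; gaps 35, 28, 28 days.
Each is the last Saturday of its month (at least one falls on the 29th or later, ruling out '4th Saturday').
January 1999 ends with Saturday Jan 30 1999.
Last Saturday of February 1999: Feb 27 1999.
Last Saturday of March 1999: Mar 27 1999.
April 1999 ends with Saturday Apr 24 1999.
May 1999 ends with Saturday May 29 1999.
Last Saturday of June 1999: Jun 26 1999.
Last Saturday of July 1999: Jul 31 1999.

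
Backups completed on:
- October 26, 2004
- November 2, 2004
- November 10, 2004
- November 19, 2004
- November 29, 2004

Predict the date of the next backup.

The spacing grows by 1 each time: 7, 8, 9, 10 days.
Next gap: 11 days. November 29, 2004 + 11 days = December 10, 2004.

December 10, 2004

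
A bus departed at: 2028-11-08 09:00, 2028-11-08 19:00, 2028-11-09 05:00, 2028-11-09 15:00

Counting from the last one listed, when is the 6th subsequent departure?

Spacing: 10, 10, 10 h — constant 10 h.
2028-11-09 15:00 + 10 h = 2028-11-10 01:00.
2028-11-10 01:00 + 10 h = 2028-11-10 11:00.
2028-11-10 11:00 + 10 h = 2028-11-10 21:00.
2028-11-10 21:00 + 10 h = 2028-11-11 07:00.
2028-11-11 07:00 + 10 h = 2028-11-11 17:00.
2028-11-11 17:00 + 10 h = 2028-11-12 03:00.

2028-11-12 03:00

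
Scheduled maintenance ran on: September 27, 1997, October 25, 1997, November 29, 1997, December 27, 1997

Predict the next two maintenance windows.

January 31, 1998; February 28, 1998

All Saturdays; the gaps (28, 35, 28) vary with month length.
This is the last Saturday of each month.
Last Saturday of January 1998: January 31, 1998.
Last Saturday of February 1998: February 28, 1998.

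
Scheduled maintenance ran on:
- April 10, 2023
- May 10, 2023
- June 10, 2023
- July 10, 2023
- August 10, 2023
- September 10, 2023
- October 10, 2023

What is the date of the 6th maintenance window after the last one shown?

April 10, 2024

Each date is the 10th; the gaps (30, 31, 30, 31, 31, 30) track the month lengths.
The rule is the 10th of each month.
Next: November 2023 → November 10, 2023.
Next: December 2023 → December 10, 2023.
January 2024: January 10, 2024.
February 2024: February 10, 2024.
Next: March 2024 → March 10, 2024.
April 2024: April 10, 2024.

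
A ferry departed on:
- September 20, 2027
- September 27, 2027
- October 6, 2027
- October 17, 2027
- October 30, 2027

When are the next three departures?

The spacing grows by 2 each time: 7, 9, 11, 13 days.
Next gap: 15 days. October 30, 2027 + 15 days = November 14, 2027.
Next gap: 17 days. November 14, 2027 + 17 days = December 1, 2027.
Next gap: 19 days. December 1, 2027 + 19 days = December 20, 2027.

November 14, 2027; December 1, 2027; December 20, 2027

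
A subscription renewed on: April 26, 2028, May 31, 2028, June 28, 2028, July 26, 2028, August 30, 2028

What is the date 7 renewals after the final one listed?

March 28, 2029

Every date is a Wednesday; gaps 35, 28, 28, 35 days.
Each is the last Wednesday of its month (at least one falls on the 29th or later, ruling out '4th Wednesday').
Last Wednesday of September 2028: September 27, 2028.
October 2028 ends with Wednesday October 25, 2028.
Last Wednesday of November 2028: November 29, 2028.
Last Wednesday of December 2028: December 27, 2028.
Last Wednesday of January 2029: January 31, 2029.
February 2029 ends with Wednesday February 28, 2029.
March 2029 ends with Wednesday March 28, 2029.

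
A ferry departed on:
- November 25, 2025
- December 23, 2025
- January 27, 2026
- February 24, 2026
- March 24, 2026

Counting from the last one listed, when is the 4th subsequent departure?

All dates are Tuesdays, 28, 35, 28, 28 days apart.
Specifically, the 4th Tuesday of each month.
April 2026 — 4th Tuesday is April 28, 2026.
May 2026 — 4th Tuesday is May 26, 2026.
June 2026 — 4th Tuesday is June 23, 2026.
July 2026 — 4th Tuesday is July 28, 2026.

July 28, 2026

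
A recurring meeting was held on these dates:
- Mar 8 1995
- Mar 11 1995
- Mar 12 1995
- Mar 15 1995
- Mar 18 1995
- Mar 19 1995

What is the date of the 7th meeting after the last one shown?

Every event lands on a Wednesday or Saturday or Sunday (gaps cycle 3, 1, 3, 3, 1).
So the schedule is: every Wednesday, Saturday and Sunday.
Next Wednesday: Mar 22 1995.
The following Saturday is Mar 25 1995.
Next Sunday: Mar 26 1995.
Next Wednesday: Mar 29 1995.
The following Saturday is Apr 1 1995.
Next Sunday: Apr 2 1995.
The following Wednesday is Apr 5 1995.

Apr 5 1995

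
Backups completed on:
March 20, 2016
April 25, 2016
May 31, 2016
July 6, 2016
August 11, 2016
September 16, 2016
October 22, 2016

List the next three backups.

November 27, 2016; January 2, 2017; February 7, 2017

The spacing is 36, 36, 36, 36, 36, 36 days — always 36 days.
October 22, 2016 + 36 days = November 27, 2016.
November 27, 2016 + 36 days = January 2, 2017.
January 2, 2017 + 36 days = February 7, 2017.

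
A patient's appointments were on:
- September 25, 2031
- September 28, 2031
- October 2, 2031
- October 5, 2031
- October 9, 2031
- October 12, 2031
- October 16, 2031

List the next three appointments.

Gaps: 3, 4, 3, 4, 3, 4 days — not constant, but cyclic with period 2.
The events fall on every Thursday and Sunday.
The following Sunday is October 19, 2031.
The following Thursday is October 23, 2031.
The following Sunday is October 26, 2031.

October 19, 2031; October 23, 2031; October 26, 2031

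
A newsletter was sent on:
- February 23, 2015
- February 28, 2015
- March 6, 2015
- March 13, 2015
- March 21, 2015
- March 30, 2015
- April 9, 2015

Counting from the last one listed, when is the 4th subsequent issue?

The spacing grows by 1 each time: 5, 6, 7, 8, 9, 10 days.
Next gap: 11 days. April 9, 2015 + 11 days = April 20, 2015.
Next gap: 12 days. April 20, 2015 + 12 days = May 2, 2015.
Next gap: 13 days. May 2, 2015 + 13 days = May 15, 2015.
Next gap: 14 days. May 15, 2015 + 14 days = May 29, 2015.

May 29, 2015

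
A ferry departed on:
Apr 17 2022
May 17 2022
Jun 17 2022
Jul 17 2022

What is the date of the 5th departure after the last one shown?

Gaps: 30, 31, 30 days — not constant. Every event is on the 17th of the month.
Pattern: the 17th of each month.
Next: August 2022 → Aug 17 2022.
September 2022: Sep 17 2022.
Next: October 2022 → Oct 17 2022.
Next: November 2022 → Nov 17 2022.
Next: December 2022 → Dec 17 2022.

Dec 17 2022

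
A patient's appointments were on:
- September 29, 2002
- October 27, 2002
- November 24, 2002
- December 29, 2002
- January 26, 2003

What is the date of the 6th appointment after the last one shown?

All Sundays; the gaps (28, 28, 35, 28) vary with month length.
This is the last Sunday of each month.
Last Sunday of February 2003: February 23, 2003.
March 2003 ends with Sunday March 30, 2003.
Last Sunday of April 2003: April 27, 2003.
Last Sunday of May 2003: May 25, 2003.
Last Sunday of June 2003: June 29, 2003.
July 2003 ends with Sunday July 27, 2003.

July 27, 2003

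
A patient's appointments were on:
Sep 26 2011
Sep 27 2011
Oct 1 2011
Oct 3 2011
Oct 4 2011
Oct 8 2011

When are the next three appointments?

Oct 10 2011, Oct 11 2011, Oct 15 2011

The gap pattern 1, 4, 2, 1, 4 repeats every 3 events.
These are the Mondays, Tuesdays and Saturdays of each week.
The following Monday is Oct 10 2011.
Next Tuesday: Oct 11 2011.
The following Saturday is Oct 15 2011.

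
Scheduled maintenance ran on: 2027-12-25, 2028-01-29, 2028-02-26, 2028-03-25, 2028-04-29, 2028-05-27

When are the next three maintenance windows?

Every date is a Saturday; gaps 35, 28, 28, 35, 28 days.
Each is the last Saturday of its month (at least one falls on the 29th or later, ruling out '4th Saturday').
Last Saturday of June 2028: 2028-06-24.
Last Saturday of July 2028: 2028-07-29.
August 2028 ends with Saturday 2028-08-26.

2028-06-24, 2028-07-29, 2028-08-26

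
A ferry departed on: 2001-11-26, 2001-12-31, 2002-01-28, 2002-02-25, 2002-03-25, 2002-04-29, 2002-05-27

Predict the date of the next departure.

These are Mondays with 35, 28, 28, 28, 35, 28-day gaps.
Each is the final Monday of its month — 2001-12-31 is past the 28th, so '4th Monday' doesn't fit.
June 2002 ends with Monday 2002-06-24.

2002-06-24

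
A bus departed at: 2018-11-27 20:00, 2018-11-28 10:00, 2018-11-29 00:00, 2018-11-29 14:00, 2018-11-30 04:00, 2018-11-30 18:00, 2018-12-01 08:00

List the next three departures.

Spacing: 14, 14, 14, 14, 14, 14 h — constant 14 h.
2018-12-01 08:00 + 14 h = 2018-12-01 22:00.
2018-12-01 22:00 + 14 h = 2018-12-02 12:00.
2018-12-02 12:00 + 14 h = 2018-12-03 02:00.

2018-12-01 22:00, 2018-12-02 12:00, 2018-12-03 02:00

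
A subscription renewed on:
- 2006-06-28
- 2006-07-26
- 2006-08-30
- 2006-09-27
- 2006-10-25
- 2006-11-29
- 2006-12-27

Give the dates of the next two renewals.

These are Wednesdays with 28, 35, 28, 28, 35, 28-day gaps.
Each is the final Wednesday of its month — 2006-08-30 is past the 28th, so '4th Wednesday' doesn't fit.
January 2007 ends with Wednesday 2007-01-31.
Last Wednesday of February 2007: 2007-02-28.

2007-01-31, 2007-02-28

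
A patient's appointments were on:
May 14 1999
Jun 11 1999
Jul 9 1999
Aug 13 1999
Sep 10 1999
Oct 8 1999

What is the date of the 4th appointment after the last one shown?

Feb 11 2000

All dates are Fridays, 28, 28, 35, 28, 28 days apart.
Specifically, the 2nd Friday of each month.
2nd Friday of November 1999: Nov 12 1999.
December 1999 — 2nd Friday is Dec 10 1999.
2nd Friday of January 2000: Jan 14 2000.
February 2000 — 2nd Friday is Feb 11 2000.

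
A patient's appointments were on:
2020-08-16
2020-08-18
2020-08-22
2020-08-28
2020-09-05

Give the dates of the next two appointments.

2020-09-15, 2020-09-27

Intervals are 2, 4, 6, 8 days — an arithmetic progression with common difference 2.
Next gap: 10 days. 2020-09-05 + 10 days = 2020-09-15.
Next gap: 12 days. 2020-09-15 + 12 days = 2020-09-27.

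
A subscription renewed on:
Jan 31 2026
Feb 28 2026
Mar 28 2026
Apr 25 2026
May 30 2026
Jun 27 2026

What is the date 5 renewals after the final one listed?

These are Saturdays with 28, 28, 28, 35, 28-day gaps.
Each is the final Saturday of its month — Jan 31 2026 is past the 28th, so '4th Saturday' doesn't fit.
Last Saturday of July 2026: Jul 25 2026.
August 2026 ends with Saturday Aug 29 2026.
September 2026 ends with Saturday Sep 26 2026.
October 2026 ends with Saturday Oct 31 2026.
Last Saturday of November 2026: Nov 28 2026.

Nov 28 2026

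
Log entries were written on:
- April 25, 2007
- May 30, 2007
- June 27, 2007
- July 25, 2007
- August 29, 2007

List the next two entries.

September 26, 2007; October 31, 2007

Every date is a Wednesday; gaps 35, 28, 28, 35 days.
Each is the last Wednesday of its month (at least one falls on the 29th or later, ruling out '4th Wednesday').
September 2007 ends with Wednesday September 26, 2007.
October 2007 ends with Wednesday October 31, 2007.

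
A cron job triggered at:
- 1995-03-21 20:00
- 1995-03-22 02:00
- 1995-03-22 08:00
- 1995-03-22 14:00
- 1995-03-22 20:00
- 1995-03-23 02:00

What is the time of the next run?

1995-03-23 08:00

Gaps: 6, 6, 6, 6, 6 hours — each event is 6 hours after the previous one.
1995-03-23 02:00 + 6 h = 1995-03-23 08:00.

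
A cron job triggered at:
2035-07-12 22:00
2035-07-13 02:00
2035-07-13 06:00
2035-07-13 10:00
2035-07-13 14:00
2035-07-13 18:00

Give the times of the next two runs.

Gaps: 4, 4, 4, 4, 4 hours — each event is 4 hours after the previous one.
2035-07-13 18:00 + 4 h = 2035-07-13 22:00.
2035-07-13 22:00 + 4 h = 2035-07-14 02:00.

2035-07-13 22:00, 2035-07-14 02:00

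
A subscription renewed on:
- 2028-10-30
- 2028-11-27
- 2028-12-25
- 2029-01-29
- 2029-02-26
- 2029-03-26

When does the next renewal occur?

Every date is a Monday; gaps 28, 28, 35, 28, 28 days.
Each is the last Monday of its month (at least one falls on the 29th or later, ruling out '4th Monday').
April 2029 ends with Monday 2029-04-30.

2029-04-30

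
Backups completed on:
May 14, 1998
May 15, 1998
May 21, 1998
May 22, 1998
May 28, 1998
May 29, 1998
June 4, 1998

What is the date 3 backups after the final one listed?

The gap pattern 1, 6, 1, 6, 1, 6 repeats every 2 events.
These are the Thursdays and Fridays of each week.
Next Friday: June 5, 1998.
The following Thursday is June 11, 1998.
Next Friday: June 12, 1998.

June 12, 1998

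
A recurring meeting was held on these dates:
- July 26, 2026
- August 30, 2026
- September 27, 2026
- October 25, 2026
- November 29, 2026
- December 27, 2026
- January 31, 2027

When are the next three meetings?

February 28, 2027; March 28, 2027; April 25, 2027

All Sundays; the gaps (35, 28, 28, 35, 28, 35) vary with month length.
This is the last Sunday of each month.
Last Sunday of February 2027: February 28, 2027.
Last Sunday of March 2027: March 28, 2027.
April 2027 ends with Sunday April 25, 2027.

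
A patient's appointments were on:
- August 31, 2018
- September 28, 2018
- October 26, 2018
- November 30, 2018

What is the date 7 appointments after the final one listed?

These are Fridays with 28, 28, 35-day gaps.
Each is the final Friday of its month — August 31, 2018 is past the 28th, so '4th Friday' doesn't fit.
December 2018 ends with Friday December 28, 2018.
Last Friday of January 2019: January 25, 2019.
Last Friday of February 2019: February 22, 2019.
March 2019 ends with Friday March 29, 2019.
Last Friday of April 2019: April 26, 2019.
Last Friday of May 2019: May 31, 2019.
June 2019 ends with Friday June 28, 2019.

June 28, 2019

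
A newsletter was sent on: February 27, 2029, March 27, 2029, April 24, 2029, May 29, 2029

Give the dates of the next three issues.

June 26, 2029; July 31, 2029; August 28, 2029

These are Tuesdays with 28, 28, 35-day gaps.
Each is the final Tuesday of its month — May 29, 2029 is past the 28th, so '4th Tuesday' doesn't fit.
Last Tuesday of June 2029: June 26, 2029.
July 2029 ends with Tuesday July 31, 2029.
August 2029 ends with Tuesday August 28, 2029.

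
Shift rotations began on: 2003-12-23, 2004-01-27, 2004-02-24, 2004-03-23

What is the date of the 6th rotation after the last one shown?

These are Tuesdays at 28- or 35-day spacing (35, 28, 28).
The pattern: 4th Tuesday of the month.
4th Tuesday of April 2004: 2004-04-27.
4th Tuesday of May 2004: 2004-05-25.
June 2004 — 4th Tuesday is 2004-06-22.
4th Tuesday of July 2004: 2004-07-27.
August 2004 — 4th Tuesday is 2004-08-24.
September 2004 — 4th Tuesday is 2004-09-28.

2004-09-28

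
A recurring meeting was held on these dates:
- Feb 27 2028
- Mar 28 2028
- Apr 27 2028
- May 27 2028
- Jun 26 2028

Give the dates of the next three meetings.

Jul 26 2028, Aug 25 2028, Sep 24 2028

The spacing is 30, 30, 30, 30 days — always 30 days.
Jun 26 2028 + 30 days = Jul 26 2028.
Jul 26 2028 + 30 days = Aug 25 2028.
Aug 25 2028 + 30 days = Sep 24 2028.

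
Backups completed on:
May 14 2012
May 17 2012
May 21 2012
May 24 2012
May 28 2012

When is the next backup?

May 31 2012

The gap pattern 3, 4, 3, 4 repeats every 2 events.
These are the Mondays and Thursdays of each week.
The following Thursday is May 31 2012.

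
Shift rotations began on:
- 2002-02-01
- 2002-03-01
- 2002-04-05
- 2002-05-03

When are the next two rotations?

All dates are Fridays, 28, 35, 28 days apart.
Specifically, the 1st Friday of each month.
June 2002 — 1st Friday is 2002-06-07.
1st Friday of July 2002: 2002-07-05.

2002-06-07, 2002-07-05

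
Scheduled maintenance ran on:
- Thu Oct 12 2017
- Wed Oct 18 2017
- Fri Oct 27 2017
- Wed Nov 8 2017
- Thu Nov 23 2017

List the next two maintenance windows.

The spacing grows by 3 each time: 6, 9, 12, 15 days.
Next gap: 18 days. Thu Nov 23 2017 + 18 days = Mon Dec 11 2017.
Next gap: 21 days. Mon Dec 11 2017 + 21 days = Mon Jan 1 2018.

Mon Dec 11 2017, Mon Jan 1 2018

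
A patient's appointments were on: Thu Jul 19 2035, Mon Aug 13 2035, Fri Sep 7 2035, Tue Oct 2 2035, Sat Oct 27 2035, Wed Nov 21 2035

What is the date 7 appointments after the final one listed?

Wed May 14 2036

Gaps between consecutive events: 25, 25, 25, 25, 25 days — a constant 25-day interval.
Wed Nov 21 2035 + 25 days = Sun Dec 16 2035.
Sun Dec 16 2035 + 25 days = Thu Jan 10 2036.
Thu Jan 10 2036 + 25 days = Mon Feb 4 2036.
Mon Feb 4 2036 + 25 days = Fri Feb 29 2036.
Fri Feb 29 2036 + 25 days = Tue Mar 25 2036.
Tue Mar 25 2036 + 25 days = Sat Apr 19 2036.
Sat Apr 19 2036 + 25 days = Wed May 14 2036.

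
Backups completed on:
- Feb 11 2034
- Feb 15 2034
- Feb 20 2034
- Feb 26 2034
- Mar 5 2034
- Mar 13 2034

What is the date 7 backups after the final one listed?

The spacing grows by 1 each time: 4, 5, 6, 7, 8 days.
Next gap: 9 days. Mar 13 2034 + 9 days = Mar 22 2034.
Next gap: 10 days. Mar 22 2034 + 10 days = Apr 1 2034.
Next gap: 11 days. Apr 1 2034 + 11 days = Apr 12 2034.
Next gap: 12 days. Apr 12 2034 + 12 days = Apr 24 2034.
Next gap: 13 days. Apr 24 2034 + 13 days = May 7 2034.
Next gap: 14 days. May 7 2034 + 14 days = May 21 2034.
Next gap: 15 days. May 21 2034 + 15 days = Jun 5 2034.

Jun 5 2034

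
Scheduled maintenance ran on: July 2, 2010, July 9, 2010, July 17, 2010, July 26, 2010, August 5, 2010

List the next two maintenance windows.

August 16, 2010; August 28, 2010

Gaps: 7, 8, 9, 10 days — each gap is 1 larger than the previous one.
Next gap: 11 days. August 5, 2010 + 11 days = August 16, 2010.
Next gap: 12 days. August 16, 2010 + 12 days = August 28, 2010.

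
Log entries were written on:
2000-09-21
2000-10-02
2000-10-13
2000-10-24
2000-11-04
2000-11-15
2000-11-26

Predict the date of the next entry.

The spacing is 11, 11, 11, 11, 11, 11 days — always 11 days.
2000-11-26 + 11 days = 2000-12-07.

2000-12-07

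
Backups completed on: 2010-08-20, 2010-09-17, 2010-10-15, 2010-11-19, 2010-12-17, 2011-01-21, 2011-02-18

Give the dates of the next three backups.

2011-03-18, 2011-04-15, 2011-05-20

Gaps: 28, 28, 35, 28, 35, 28 days — a mix of 28 and 35. Every date is a Friday.
Each is the 3rd Friday of its month.
3rd Friday of March 2011: 2011-03-18.
April 2011 — 3rd Friday is 2011-04-15.
May 2011 — 3rd Friday is 2011-05-20.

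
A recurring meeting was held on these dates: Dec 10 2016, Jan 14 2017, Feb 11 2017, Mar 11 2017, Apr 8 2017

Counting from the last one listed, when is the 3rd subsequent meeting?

Jul 8 2017

Gaps: 35, 28, 28, 28 days — a mix of 28 and 35. Every date is a Saturday.
Each is the 2nd Saturday of its month.
2nd Saturday of May 2017: May 13 2017.
2nd Saturday of June 2017: Jun 10 2017.
2nd Saturday of July 2017: Jul 8 2017.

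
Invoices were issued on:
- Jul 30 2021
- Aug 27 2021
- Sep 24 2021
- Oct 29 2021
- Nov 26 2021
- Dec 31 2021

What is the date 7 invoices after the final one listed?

These are Fridays with 28, 28, 35, 28, 35-day gaps.
Each is the final Friday of its month — Jul 30 2021 is past the 28th, so '4th Friday' doesn't fit.
January 2022 ends with Friday Jan 28 2022.
February 2022 ends with Friday Feb 25 2022.
Last Friday of March 2022: Mar 25 2022.
Last Friday of April 2022: Apr 29 2022.
Last Friday of May 2022: May 27 2022.
June 2022 ends with Friday Jun 24 2022.
Last Friday of July 2022: Jul 29 2022.

Jul 29 2022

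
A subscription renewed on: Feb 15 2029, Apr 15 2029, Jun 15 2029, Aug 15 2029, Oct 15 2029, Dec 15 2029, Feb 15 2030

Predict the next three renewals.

Each date is the 15th; the gaps (59, 61, 61, 61, 61, 62) track the month lengths.
The rule is the 15th of every 2 months.
April 2030: Apr 15 2030.
Next: June 2030 → Jun 15 2030.
August 2030: Aug 15 2030.

Apr 15 2030, Jun 15 2030, Aug 15 2030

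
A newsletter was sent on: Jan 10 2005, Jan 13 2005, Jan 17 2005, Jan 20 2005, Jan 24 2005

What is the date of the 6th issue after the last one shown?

Feb 14 2005

Gaps: 3, 4, 3, 4 days — not constant, but cyclic with period 2.
The events fall on every Monday and Thursday.
The following Thursday is Jan 27 2005.
Next Monday: Jan 31 2005.
Next Thursday: Feb 3 2005.
Next Monday: Feb 7 2005.
The following Thursday is Feb 10 2005.
The following Monday is Feb 14 2005.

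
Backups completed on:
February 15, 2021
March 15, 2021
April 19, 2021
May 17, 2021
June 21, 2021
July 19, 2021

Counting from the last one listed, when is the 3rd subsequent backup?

Gaps: 28, 35, 28, 35, 28 days — a mix of 28 and 35. Every date is a Monday.
Each is the 3rd Monday of its month.
August 2021 — 3rd Monday is August 16, 2021.
3rd Monday of September 2021: September 20, 2021.
3rd Monday of October 2021: October 18, 2021.

October 18, 2021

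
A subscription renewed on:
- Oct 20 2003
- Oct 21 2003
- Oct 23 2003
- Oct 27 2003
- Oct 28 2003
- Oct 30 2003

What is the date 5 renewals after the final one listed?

Nov 11 2003

The gap pattern 1, 2, 4, 1, 2 repeats every 3 events.
These are the Mondays, Tuesdays and Thursdays of each week.
Next Monday: Nov 3 2003.
Next Tuesday: Nov 4 2003.
The following Thursday is Nov 6 2003.
Next Monday: Nov 10 2003.
Next Tuesday: Nov 11 2003.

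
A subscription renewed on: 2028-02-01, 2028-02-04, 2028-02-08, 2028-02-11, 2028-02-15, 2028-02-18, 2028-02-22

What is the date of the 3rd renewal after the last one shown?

The gap pattern 3, 4, 3, 4, 3, 4 repeats every 2 events.
These are the Tuesdays and Fridays of each week.
The following Friday is 2028-02-25.
The following Tuesday is 2028-02-29.
The following Friday is 2028-03-03.

2028-03-03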